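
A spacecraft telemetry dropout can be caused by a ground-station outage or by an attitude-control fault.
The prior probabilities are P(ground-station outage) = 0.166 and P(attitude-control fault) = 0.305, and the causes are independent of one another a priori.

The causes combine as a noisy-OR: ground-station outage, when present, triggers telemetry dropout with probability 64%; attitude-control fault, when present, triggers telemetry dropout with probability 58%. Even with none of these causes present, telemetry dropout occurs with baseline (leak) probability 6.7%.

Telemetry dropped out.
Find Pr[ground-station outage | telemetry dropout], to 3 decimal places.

Pr[ground-station outage | telemetry dropout] ≈ 0.383

Under noisy-OR, P(telemetry dropout | causes) = 1 − (1−0.067)·∏(1−qᵢ) over the active causes.
Enumerate the 4 (ground-station outage, attitude-control fault) configurations and weight by the priors:
  P(telemetry dropout) = 0.067×0.834×0.695 + 0.60814×0.834×0.305 + 0.66412×0.166×0.695 + 0.85893×0.166×0.305
        = 0.038835 + 0.154693 + 0.076620 + 0.043488 = 0.313636
The terms with ground-station outage present sum to 0.120108, so
  P(ground-station outage | telemetry dropout) = 0.120108 / 0.313636 ≈ 0.383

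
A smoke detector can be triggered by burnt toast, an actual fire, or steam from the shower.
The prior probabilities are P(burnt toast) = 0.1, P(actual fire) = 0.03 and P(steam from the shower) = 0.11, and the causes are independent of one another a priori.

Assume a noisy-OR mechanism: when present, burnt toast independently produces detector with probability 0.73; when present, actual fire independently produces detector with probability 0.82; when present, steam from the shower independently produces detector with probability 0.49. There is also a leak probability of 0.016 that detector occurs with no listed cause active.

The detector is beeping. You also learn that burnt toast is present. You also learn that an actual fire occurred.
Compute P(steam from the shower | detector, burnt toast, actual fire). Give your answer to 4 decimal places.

P(steam from the shower | detector, burnt toast, actual fire) ≈ 0.1124

Under noisy-OR, P(detector | causes) = 1 − (1−0.016)·∏(1−qᵢ) over the active causes.
By total probability over both values of steam from the shower:
  P(detector | burnt toast, actual fire) = 0.952178*0.89 + 0.975611*0.11
        = 0.847438 + 0.107317 = 0.954755
Keeping only the steam from the shower-present terms gives 0.107317, so
  P(steam from the shower | detector, burnt toast, actual fire) = 0.107317 / 0.954755 ≈ 0.1124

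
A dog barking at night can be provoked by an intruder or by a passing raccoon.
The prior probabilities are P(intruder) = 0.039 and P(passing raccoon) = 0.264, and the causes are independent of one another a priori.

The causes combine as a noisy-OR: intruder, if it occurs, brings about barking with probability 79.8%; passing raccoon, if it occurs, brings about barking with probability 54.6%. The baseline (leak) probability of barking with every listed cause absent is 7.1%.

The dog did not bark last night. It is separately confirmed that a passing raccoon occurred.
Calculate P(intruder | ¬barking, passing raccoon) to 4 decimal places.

Under noisy-OR, P(barking | causes) = 1 − (1−0.071)·∏(1−qᵢ) over the active causes.
For the numerator, keep only intruder=true terms: 0.085197×0.039 = 0.003323
Normalizer over all consistent configurations: 0.421766×0.961 + 0.085197×0.039 = 0.408640
Posterior = 0.003323 / 0.408640 ≈ 0.0081

P(intruder | ¬barking, passing raccoon) ≈ 0.0081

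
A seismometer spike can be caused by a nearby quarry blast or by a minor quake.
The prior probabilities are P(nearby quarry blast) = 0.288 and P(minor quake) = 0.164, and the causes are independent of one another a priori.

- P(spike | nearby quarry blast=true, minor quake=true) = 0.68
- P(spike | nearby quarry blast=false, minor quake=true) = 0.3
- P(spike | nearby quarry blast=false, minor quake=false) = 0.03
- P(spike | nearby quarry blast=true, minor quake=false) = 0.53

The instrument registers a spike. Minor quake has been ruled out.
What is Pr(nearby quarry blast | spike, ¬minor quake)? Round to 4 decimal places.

Pr(nearby quarry blast | spike, ¬minor quake) ≈ 0.8772

Sum P(spike|·) weighted by the priors over both values of nearby quarry blast:
  P(spike | ¬minor quake) = 0.03×0.712 + 0.53×0.288
        = 0.021360 + 0.152640 = 0.174000
The terms with nearby quarry blast present sum to 0.152640, so
  P(nearby quarry blast | spike, ¬minor quake) = 0.152640 / 0.174000 ≈ 0.8772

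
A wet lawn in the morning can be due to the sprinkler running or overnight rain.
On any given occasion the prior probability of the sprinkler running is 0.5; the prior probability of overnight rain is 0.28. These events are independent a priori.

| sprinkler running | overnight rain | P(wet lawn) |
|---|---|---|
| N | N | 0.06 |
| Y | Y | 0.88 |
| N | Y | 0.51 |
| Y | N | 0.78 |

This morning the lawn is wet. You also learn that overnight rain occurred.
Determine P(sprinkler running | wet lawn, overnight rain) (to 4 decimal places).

Weight on sprinkler running=true, given the evidence: 0.88×0.5 = 0.440000
Denominator P(wet lawn | overnight rain): 0.51×0.5 + 0.88×0.5 = 0.695000
Posterior = 0.440000 / 0.695000 ≈ 0.6331

P(sprinkler running | wet lawn, overnight rain) ≈ 0.6331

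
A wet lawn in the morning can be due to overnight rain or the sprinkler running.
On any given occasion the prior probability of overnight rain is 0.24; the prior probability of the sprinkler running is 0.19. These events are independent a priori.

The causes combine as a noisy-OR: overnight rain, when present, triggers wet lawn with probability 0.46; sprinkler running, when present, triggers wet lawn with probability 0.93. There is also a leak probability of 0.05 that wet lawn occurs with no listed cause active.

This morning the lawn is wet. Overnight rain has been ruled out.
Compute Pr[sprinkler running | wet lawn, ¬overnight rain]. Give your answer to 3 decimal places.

Under noisy-OR, P(wet lawn | causes) = 1 − (1−0.05)·∏(1−qᵢ) over the active causes.
Sum P(wet lawn|·) weighted by the priors over both values of sprinkler running:
  P(wet lawn | ¬overnight rain) = 0.05×0.81 + 0.9335×0.19
        = 0.040500 + 0.177365 = 0.217865
Configurations with sprinkler running contribute 0.177365, so
  P(sprinkler running | wet lawn, ¬overnight rain) = 0.177365 / 0.217865 ≈ 0.814

Pr[sprinkler running | wet lawn, ¬overnight rain] ≈ 0.814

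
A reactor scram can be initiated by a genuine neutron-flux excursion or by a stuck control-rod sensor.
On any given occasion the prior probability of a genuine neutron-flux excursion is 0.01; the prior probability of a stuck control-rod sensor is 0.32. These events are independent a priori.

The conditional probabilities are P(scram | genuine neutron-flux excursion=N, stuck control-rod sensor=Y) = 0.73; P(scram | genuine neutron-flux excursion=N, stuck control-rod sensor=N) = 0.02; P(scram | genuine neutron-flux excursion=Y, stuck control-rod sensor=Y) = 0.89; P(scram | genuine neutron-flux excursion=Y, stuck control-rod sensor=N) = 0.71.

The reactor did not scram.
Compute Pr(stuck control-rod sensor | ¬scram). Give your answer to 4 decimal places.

Weight on stuck control-rod sensor=true, given the evidence: 0.085536 + 0.000352 = 0.085888
The normalizing constant is 0.98*0.99*0.68 + 0.27*0.99*0.32 + 0.29*0.01*0.68 + 0.11*0.01*0.32 = 0.747596
P(stuck control-rod sensor | ¬scram) = 0.085888/0.747596 ≈ 0.1149

Pr(stuck control-rod sensor | ¬scram) ≈ 0.1149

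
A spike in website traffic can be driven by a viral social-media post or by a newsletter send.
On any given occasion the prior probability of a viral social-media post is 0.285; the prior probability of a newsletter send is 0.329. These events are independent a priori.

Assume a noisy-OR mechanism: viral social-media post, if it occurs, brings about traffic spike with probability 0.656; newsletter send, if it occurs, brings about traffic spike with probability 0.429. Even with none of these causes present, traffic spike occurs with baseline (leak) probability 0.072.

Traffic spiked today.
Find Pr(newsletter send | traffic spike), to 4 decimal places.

Under noisy-OR, P(traffic spike | causes) = 1 − (1−0.072)·∏(1−qᵢ) over the active causes.
Enumerate the 4 (viral social-media post, newsletter send) configurations and weight by the priors:
  P(traffic spike) = 0.072·0.715·0.671 + 0.470112·0.715·0.329 + 0.680768·0.285·0.671 + 0.817719·0.285·0.329
        = 0.034543 + 0.110587 + 0.130187 + 0.076673 = 0.351990
Keeping only the newsletter send-present terms gives 0.187260, so
  P(newsletter send | traffic spike) = 0.187260 / 0.351990 ≈ 0.5320

Pr(newsletter send | traffic spike) ≈ 0.5320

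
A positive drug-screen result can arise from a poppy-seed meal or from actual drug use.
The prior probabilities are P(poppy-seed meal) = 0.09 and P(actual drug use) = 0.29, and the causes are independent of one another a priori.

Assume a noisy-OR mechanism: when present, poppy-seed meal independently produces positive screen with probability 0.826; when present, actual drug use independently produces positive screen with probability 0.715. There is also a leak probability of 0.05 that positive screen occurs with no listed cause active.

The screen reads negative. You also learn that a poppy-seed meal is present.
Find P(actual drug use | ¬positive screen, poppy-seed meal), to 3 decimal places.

P(actual drug use | ¬positive screen, poppy-seed meal) ≈ 0.104

Under noisy-OR, P(positive screen | causes) = 1 − (1−0.05)·∏(1−qᵢ) over the active causes.
Enumerate both values of actual drug use and weight by the priors:
  P(¬positive screen | poppy-seed meal) = 0.1653×0.71 + 0.047111×0.29
        = 0.117363 + 0.013662 = 0.131025
Keeping only the actual drug use-present terms gives 0.013662, so
  P(actual drug use | ¬positive screen, poppy-seed meal) = 0.013662 / 0.131025 ≈ 0.104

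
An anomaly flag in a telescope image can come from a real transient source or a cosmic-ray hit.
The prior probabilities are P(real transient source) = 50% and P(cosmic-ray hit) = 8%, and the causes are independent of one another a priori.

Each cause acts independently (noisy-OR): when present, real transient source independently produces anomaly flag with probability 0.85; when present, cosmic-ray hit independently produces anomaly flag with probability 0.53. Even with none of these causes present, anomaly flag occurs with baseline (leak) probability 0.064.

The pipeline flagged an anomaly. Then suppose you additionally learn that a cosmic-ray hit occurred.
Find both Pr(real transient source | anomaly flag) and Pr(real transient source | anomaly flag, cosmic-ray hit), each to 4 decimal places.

Pr(real transient source | anomaly flag) ≈ 0.8930; Pr(real transient source | anomaly flag, cosmic-ray hit) ≈ 0.6251

Under noisy-OR, P(anomaly flag | causes) = 1 − (1−0.064)·∏(1−qᵢ) over the active causes.
Numerator (weight on configurations with real transient source): 0.395416 + 0.037360 = 0.432776
Denominator P(anomaly flag): 0.064*0.5*0.92 + 0.56008*0.5*0.08 + 0.8596*0.5*0.92 + 0.934012*0.5*0.08 = 0.484619
P(real transient source | anomaly flag) = 0.432776/0.484619 ≈ 0.8930

With the extra evidence:
By total probability over both values of real transient source:
  P(anomaly flag | cosmic-ray hit) = 0.56008*0.5 + 0.934012*0.5
        = 0.280040 + 0.467006 = 0.747046
Keeping only the real transient source-present terms gives 0.467006, so
  P(real transient source | anomaly flag, cosmic-ray hit) = 0.467006 / 0.747046 ≈ 0.6251
— cosmic-ray hit explains away the evidence for real transient source.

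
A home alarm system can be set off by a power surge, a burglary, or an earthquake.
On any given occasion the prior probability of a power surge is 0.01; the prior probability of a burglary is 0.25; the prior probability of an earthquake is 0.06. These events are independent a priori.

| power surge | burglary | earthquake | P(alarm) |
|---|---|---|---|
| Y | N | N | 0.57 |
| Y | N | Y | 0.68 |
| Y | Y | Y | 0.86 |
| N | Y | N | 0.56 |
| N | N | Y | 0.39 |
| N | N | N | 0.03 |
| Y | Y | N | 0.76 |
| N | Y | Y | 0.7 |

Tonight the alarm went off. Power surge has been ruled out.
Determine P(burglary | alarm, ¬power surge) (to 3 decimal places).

Enumerate the 4 (burglary, earthquake) configurations and weight by the priors:
  P(alarm | ¬power surge) = 0.03·0.75·0.94 + 0.39·0.75·0.06 + 0.56·0.25·0.94 + 0.7·0.25·0.06
        = 0.021150 + 0.017550 + 0.131600 + 0.010500 = 0.180800
The terms with burglary present sum to 0.142100, so
  P(burglary | alarm, ¬power surge) = 0.142100 / 0.180800 ≈ 0.786

P(burglary | alarm, ¬power surge) ≈ 0.786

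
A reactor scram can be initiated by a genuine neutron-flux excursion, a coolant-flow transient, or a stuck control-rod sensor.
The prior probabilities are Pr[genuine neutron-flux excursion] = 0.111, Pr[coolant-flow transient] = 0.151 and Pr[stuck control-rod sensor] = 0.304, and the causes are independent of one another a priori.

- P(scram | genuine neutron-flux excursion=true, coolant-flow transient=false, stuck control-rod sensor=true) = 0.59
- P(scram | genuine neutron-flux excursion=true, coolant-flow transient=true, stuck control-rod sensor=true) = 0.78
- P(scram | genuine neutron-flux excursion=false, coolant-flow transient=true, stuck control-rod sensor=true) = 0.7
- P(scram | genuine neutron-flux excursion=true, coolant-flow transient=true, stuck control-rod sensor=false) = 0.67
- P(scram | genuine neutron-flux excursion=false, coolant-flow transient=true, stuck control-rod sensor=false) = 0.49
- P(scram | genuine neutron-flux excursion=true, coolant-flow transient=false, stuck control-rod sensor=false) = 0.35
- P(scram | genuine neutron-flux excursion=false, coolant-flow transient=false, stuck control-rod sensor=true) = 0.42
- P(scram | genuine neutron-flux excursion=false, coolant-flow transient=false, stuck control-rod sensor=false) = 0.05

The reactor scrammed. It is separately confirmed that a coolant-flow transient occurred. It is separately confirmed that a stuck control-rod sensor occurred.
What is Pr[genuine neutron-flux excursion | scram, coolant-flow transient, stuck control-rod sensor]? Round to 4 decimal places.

For the numerator, keep only genuine neutron-flux excursion=true terms: 0.78×0.111 = 0.086580
Normalizer over all consistent configurations: 0.7×0.889 + 0.78×0.111 = 0.708880
Posterior = 0.086580 / 0.708880 ≈ 0.1221

Pr[genuine neutron-flux excursion | scram, coolant-flow transient, stuck control-rod sensor] ≈ 0.1221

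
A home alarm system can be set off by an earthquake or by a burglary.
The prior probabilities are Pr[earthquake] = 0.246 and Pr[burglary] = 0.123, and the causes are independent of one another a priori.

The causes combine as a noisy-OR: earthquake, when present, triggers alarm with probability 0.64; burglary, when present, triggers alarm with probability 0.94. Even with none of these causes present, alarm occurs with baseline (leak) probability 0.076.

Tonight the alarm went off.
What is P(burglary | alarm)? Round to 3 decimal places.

P(burglary | alarm) ≈ 0.376

Under noisy-OR, P(alarm | causes) = 1 − (1−0.076)·∏(1−qᵢ) over the active causes.
P(alarm) = 0.076×0.754×0.877 + 0.94456×0.754×0.123 + 0.66736×0.246×0.877 + 0.980042×0.246×0.123 = 0.050256 + 0.087600 + 0.143978 + 0.029654 = 0.311488
Restricting to configurations with burglary present: 0.087600 + 0.029654 = 0.117254.
P(burglary | alarm) = 0.117254 / 0.311488 ≈ 0.376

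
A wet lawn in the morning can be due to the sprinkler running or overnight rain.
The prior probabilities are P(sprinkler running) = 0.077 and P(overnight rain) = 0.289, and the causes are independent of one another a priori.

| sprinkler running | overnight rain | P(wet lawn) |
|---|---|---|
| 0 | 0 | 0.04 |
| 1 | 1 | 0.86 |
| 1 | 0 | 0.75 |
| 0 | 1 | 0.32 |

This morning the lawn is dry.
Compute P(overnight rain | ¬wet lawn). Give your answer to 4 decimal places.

P(overnight rain | ¬wet lawn) ≈ 0.2228

Weight on overnight rain=true, given the evidence: 0.181388 + 0.003115 = 0.184503
Normalizer over all consistent configurations: 0.96*0.923*0.711 + 0.68*0.923*0.289 + 0.25*0.077*0.711 + 0.14*0.077*0.289 = 0.828193
Posterior = 0.184503 / 0.828193 ≈ 0.2228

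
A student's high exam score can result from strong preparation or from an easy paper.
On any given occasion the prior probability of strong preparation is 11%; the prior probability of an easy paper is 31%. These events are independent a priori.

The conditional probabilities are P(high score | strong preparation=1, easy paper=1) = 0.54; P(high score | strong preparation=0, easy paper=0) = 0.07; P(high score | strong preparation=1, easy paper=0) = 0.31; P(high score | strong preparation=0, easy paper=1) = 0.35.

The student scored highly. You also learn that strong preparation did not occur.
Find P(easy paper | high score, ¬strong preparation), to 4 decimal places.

P(high score | ¬strong preparation) = 0.07·0.69 + 0.35·0.31 = 0.048300 + 0.108500 = 0.156800
Of this, 0.108500 comes from 0.35·0.31 (the easy paper=true cases).
P(easy paper | high score, ¬strong preparation) = 0.108500 / 0.156800 ≈ 0.6920

P(easy paper | high score, ¬strong preparation) ≈ 0.6920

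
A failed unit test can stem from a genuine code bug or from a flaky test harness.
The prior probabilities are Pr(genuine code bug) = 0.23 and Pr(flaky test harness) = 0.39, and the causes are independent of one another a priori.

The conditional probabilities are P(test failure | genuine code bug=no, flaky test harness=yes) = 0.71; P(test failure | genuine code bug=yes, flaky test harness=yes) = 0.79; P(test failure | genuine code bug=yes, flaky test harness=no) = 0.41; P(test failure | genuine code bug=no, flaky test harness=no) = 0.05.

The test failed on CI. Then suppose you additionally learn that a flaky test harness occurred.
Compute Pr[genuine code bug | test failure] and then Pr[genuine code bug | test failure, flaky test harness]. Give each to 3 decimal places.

P(test failure) = 0.05×0.77×0.61 + 0.71×0.77×0.39 + 0.41×0.23×0.61 + 0.79×0.23×0.39 = 0.023485 + 0.213213 + 0.057523 + 0.070863 = 0.365084
Of this, 0.128386 comes from 0.057523 + 0.070863 (the genuine code bug=true cases).
Hence the posterior is 0.128386/0.365084 ≈ 0.352.

Now also conditioning on flaky test harness=true:
Weight on genuine code bug=true, given the evidence: 0.79·0.23 = 0.181700
Normalizer over all consistent configurations: 0.71·0.77 + 0.79·0.23 = 0.728400
P(genuine code bug | test failure, flaky test harness) = 0.181700/0.728400 ≈ 0.249
This is intercausal reasoning (explaining away): once flaky test harness accounts for the test failure, genuine code bug becomes less likely.

Pr[genuine code bug | test failure] ≈ 0.352; Pr[genuine code bug | test failure, flaky test harness] ≈ 0.249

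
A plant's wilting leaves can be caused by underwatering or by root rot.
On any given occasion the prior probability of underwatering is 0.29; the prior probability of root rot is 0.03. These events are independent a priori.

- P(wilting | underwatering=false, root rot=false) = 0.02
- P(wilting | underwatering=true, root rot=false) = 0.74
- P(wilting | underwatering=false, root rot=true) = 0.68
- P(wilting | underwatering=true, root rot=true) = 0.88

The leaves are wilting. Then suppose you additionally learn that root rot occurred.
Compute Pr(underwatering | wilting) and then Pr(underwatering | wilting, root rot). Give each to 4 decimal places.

P(wilting) = 0.02*0.71*0.97 + 0.68*0.71*0.03 + 0.74*0.29*0.97 + 0.88*0.29*0.03 = 0.013774 + 0.014484 + 0.208162 + 0.007656 = 0.244076
Of this, 0.215818 comes from 0.208162 + 0.007656 (the underwatering=true cases).
So P(underwatering | wilting) = 0.215818/0.244076 ≈ 0.8842.

Now condition on the additional information:
By total probability over both values of underwatering:
  P(wilting | root rot) = 0.68*0.71 + 0.88*0.29
        = 0.482800 + 0.255200 = 0.738000
The terms with underwatering present sum to 0.255200, so
  P(underwatering | wilting, root rot) = 0.255200 / 0.738000 ≈ 0.3458

Pr(underwatering | wilting) ≈ 0.8842; Pr(underwatering | wilting, root rot) ≈ 0.3458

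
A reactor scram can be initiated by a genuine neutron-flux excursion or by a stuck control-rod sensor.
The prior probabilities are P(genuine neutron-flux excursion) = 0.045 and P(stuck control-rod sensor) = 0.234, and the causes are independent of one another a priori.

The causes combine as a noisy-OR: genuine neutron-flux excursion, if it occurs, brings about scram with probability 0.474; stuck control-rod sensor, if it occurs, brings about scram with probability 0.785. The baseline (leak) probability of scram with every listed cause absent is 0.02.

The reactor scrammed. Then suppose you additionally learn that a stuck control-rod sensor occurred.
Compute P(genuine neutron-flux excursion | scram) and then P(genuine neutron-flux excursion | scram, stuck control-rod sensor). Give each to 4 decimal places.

P(genuine neutron-flux excursion | scram) ≈ 0.1201; P(genuine neutron-flux excursion | scram, stuck control-rod sensor) ≈ 0.0504

Under noisy-OR, P(scram | causes) = 1 − (1−0.02)·∏(1−qᵢ) over the active causes.
Weight on genuine neutron-flux excursion=true, given the evidence: 0.016701 + 0.009363 = 0.026064
The normalizing constant is 0.02*0.955*0.766 + 0.7893*0.955*0.234 + 0.48452*0.045*0.766 + 0.889172*0.045*0.234 = 0.217080
Posterior = 0.026064 / 0.217080 ≈ 0.1201

Now also conditioning on stuck control-rod sensor=true:
For the numerator, keep only genuine neutron-flux excursion=true terms: 0.889172·0.045 = 0.040013
The normalizing constant is 0.7893·0.955 + 0.889172·0.045 = 0.793794
Posterior = 0.040013 / 0.793794 ≈ 0.0504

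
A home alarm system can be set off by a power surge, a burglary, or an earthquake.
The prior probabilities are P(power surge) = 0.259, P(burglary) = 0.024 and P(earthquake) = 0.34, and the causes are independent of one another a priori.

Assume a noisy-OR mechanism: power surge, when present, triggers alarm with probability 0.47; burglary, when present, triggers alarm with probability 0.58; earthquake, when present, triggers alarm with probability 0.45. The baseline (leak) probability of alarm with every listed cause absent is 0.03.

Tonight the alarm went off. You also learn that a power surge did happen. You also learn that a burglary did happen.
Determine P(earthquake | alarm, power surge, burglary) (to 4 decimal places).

Under noisy-OR, P(alarm | causes) = 1 − (1−0.03)·∏(1−qᵢ) over the active causes.
Enumerate both values of earthquake and weight by the priors:
  P(alarm | power surge, burglary) = 0.784078×0.66 + 0.881243×0.34
        = 0.517491 + 0.299623 = 0.817114
Keeping only the earthquake-present terms gives 0.299623, so
  P(earthquake | alarm, power surge, burglary) = 0.299623 / 0.817114 ≈ 0.3667

P(earthquake | alarm, power surge, burglary) ≈ 0.3667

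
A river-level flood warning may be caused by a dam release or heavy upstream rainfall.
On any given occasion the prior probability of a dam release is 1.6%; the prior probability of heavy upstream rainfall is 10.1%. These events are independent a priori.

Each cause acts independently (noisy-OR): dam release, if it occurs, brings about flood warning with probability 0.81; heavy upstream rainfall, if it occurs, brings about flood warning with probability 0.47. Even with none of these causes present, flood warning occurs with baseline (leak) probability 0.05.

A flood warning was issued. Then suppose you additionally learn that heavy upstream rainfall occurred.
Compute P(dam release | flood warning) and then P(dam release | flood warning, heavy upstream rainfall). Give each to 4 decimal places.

Under noisy-OR, P(flood warning | causes) = 1 − (1−0.05)·∏(1−qᵢ) over the active causes.
By total probability over the 4 (dam release, heavy upstream rainfall) configurations:
  P(flood warning) = 0.05·0.984·0.899 + 0.4965·0.984·0.101 + 0.8195·0.016·0.899 + 0.904335·0.016·0.101
        = 0.044231 + 0.049344 + 0.011788 + 0.001461 = 0.106824
Configurations with dam release contribute 0.013249, so
  P(dam release | flood warning) = 0.013249 / 0.106824 ≈ 0.1240

Now condition on the additional information:
By total probability over both values of dam release:
  P(flood warning | heavy upstream rainfall) = 0.4965·0.984 + 0.904335·0.016
        = 0.488556 + 0.014469 = 0.503025
The terms with dam release present sum to 0.014469, so
  P(dam release | flood warning, heavy upstream rainfall) = 0.014469 / 0.503025 ≈ 0.0288
Conditioning on heavy upstream rainfall lowers the posterior on dam release: the classic explaining-away effect in a common-effect structure.

P(dam release | flood warning) ≈ 0.1240; P(dam release | flood warning, heavy upstream rainfall) ≈ 0.0288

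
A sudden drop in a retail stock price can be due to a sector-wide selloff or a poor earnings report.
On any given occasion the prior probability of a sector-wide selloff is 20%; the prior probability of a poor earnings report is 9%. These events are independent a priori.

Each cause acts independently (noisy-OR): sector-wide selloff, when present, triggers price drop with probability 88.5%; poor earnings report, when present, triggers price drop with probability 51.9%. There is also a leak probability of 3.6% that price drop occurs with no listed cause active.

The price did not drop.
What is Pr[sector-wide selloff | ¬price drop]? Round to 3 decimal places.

Under noisy-OR, P(price drop | causes) = 1 − (1−0.036)·∏(1−qᵢ) over the active causes.
By total probability over the 4 (sector-wide selloff, poor earnings report) configurations:
  P(¬price drop) = 0.964*0.8*0.91 + 0.463684*0.8*0.09 + 0.11086*0.2*0.91 + 0.053324*0.2*0.09
        = 0.701792 + 0.033385 + 0.020177 + 0.000960 = 0.756314
Configurations with sector-wide selloff contribute 0.021137, so
  P(sector-wide selloff | ¬price drop) = 0.021137 / 0.756314 ≈ 0.028

Pr[sector-wide selloff | ¬price drop] ≈ 0.028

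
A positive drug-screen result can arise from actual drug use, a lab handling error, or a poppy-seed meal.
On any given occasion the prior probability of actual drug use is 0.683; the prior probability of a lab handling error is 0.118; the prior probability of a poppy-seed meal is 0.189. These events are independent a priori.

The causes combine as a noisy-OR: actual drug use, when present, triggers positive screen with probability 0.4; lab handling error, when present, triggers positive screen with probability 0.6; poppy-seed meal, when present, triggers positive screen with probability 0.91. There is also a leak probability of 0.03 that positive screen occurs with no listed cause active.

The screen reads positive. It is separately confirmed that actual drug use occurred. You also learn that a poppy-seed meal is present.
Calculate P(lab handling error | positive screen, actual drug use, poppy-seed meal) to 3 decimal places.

P(lab handling error | positive screen, actual drug use, poppy-seed meal) ≈ 0.121

Under noisy-OR, P(positive screen | causes) = 1 − (1−0.03)·∏(1−qᵢ) over the active causes.
Sum P(positive screen|·) weighted by the priors over both values of lab handling error:
  P(positive screen | actual drug use, poppy-seed meal) = 0.94762×0.882 + 0.979048×0.118
        = 0.835801 + 0.115528 = 0.951329
Configurations with lab handling error contribute 0.115528, so
  P(lab handling error | positive screen, actual drug use, poppy-seed meal) = 0.115528 / 0.951329 ≈ 0.121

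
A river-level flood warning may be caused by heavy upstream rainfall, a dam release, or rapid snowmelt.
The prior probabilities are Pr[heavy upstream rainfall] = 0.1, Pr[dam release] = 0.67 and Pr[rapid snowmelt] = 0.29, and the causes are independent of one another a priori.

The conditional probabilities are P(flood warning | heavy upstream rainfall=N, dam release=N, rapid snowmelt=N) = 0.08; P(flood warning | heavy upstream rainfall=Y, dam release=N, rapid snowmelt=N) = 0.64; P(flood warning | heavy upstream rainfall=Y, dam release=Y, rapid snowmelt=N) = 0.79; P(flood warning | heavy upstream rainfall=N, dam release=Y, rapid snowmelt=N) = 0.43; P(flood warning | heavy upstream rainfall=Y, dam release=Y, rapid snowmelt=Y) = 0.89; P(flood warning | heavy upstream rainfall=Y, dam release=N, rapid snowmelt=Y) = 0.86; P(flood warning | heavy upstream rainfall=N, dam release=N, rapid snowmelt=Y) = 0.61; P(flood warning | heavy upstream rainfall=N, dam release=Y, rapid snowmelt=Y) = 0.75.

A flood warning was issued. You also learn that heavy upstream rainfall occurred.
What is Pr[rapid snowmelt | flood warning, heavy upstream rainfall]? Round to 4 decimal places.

Pr[rapid snowmelt | flood warning, heavy upstream rainfall] ≈ 0.3268

Enumerate the 4 (dam release, rapid snowmelt) configurations and weight by the priors:
  P(flood warning | heavy upstream rainfall) = 0.64*0.33*0.71 + 0.86*0.33*0.29 + 0.79*0.67*0.71 + 0.89*0.67*0.29
        = 0.149952 + 0.082302 + 0.375803 + 0.172927 = 0.780984
Keeping only the rapid snowmelt-present terms gives 0.255229, so
  P(rapid snowmelt | flood warning, heavy upstream rainfall) = 0.255229 / 0.780984 ≈ 0.3268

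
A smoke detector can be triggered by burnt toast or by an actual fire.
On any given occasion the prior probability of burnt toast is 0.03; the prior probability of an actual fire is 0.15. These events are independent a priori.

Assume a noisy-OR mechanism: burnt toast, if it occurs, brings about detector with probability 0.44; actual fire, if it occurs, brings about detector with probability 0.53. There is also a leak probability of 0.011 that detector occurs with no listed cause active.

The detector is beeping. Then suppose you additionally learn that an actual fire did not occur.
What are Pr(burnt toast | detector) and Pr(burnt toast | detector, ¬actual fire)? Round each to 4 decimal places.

Pr(burnt toast | detector) ≈ 0.1447; Pr(burnt toast | detector, ¬actual fire) ≈ 0.5564

Under noisy-OR, P(detector | causes) = 1 − (1−0.011)·∏(1−qᵢ) over the active causes.
By total probability over the 4 (burnt toast, actual fire) configurations:
  P(detector) = 0.011×0.97×0.85 + 0.53517×0.97×0.15 + 0.44616×0.03×0.85 + 0.739695×0.03×0.15
        = 0.009069 + 0.077867 + 0.011377 + 0.003329 = 0.101642
Keeping only the burnt toast-present terms gives 0.014706, so
  P(burnt toast | detector) = 0.014706 / 0.101642 ≈ 0.1447

With the extra evidence:
Enumerate both values of burnt toast and weight by the priors:
  P(detector | ¬actual fire) = 0.011·0.97 + 0.44616·0.03
        = 0.010670 + 0.013385 = 0.024055
Keeping only the burnt toast-present terms gives 0.013385, so
  P(burnt toast | detector, ¬actual fire) = 0.013385 / 0.024055 ≈ 0.5564
With actual fire excluded, burnt toast must carry more of the explanatory weight for the detector.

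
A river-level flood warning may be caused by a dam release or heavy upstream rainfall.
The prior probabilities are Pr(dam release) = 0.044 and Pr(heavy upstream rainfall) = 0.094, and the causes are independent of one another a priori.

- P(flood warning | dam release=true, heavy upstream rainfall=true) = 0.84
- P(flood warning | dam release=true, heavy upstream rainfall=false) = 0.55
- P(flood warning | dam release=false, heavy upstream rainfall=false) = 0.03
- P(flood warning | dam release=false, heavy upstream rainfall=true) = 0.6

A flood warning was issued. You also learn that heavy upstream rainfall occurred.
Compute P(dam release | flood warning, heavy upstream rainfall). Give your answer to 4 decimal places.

For the numerator, keep only dam release=true terms: 0.84×0.044 = 0.036960
Normalizer over all consistent configurations: 0.6×0.956 + 0.84×0.044 = 0.610560
P(dam release | flood warning, heavy upstream rainfall) = 0.036960/0.610560 ≈ 0.0605

P(dam release | flood warning, heavy upstream rainfall) ≈ 0.0605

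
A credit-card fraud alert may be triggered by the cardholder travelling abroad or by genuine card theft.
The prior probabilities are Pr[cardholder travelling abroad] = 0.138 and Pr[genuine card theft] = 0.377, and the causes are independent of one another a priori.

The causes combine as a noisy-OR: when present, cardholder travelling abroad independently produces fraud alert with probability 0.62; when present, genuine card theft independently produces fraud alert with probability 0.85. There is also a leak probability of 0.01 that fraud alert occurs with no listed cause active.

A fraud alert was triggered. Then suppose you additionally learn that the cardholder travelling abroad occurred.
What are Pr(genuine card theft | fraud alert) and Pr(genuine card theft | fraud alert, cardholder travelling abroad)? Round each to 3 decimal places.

Pr(genuine card theft | fraud alert) ≈ 0.847; Pr(genuine card theft | fraud alert, cardholder travelling abroad) ≈ 0.478

Under noisy-OR, P(fraud alert | causes) = 1 − (1−0.01)·∏(1−qᵢ) over the active causes.
For the numerator, keep only genuine card theft=true terms: 0.276715 + 0.049090 = 0.325805
The normalizing constant is 0.01×0.862×0.623 + 0.8515×0.862×0.377 + 0.6238×0.138×0.623 + 0.94357×0.138×0.377 = 0.384806
P(genuine card theft | fraud alert) = 0.325805/0.384806 ≈ 0.847

With the extra evidence:
P(fraud alert | cardholder travelling abroad) = 0.6238*0.623 + 0.94357*0.377 = 0.388627 + 0.355726 = 0.744353
Restricting to configurations with genuine card theft present: 0.94357*0.377 = 0.355726.
P(genuine card theft | fraud alert, cardholder travelling abroad) = 0.355726 / 0.744353 ≈ 0.478
This is intercausal reasoning (explaining away): once cardholder travelling abroad accounts for the fraud alert, genuine card theft becomes less likely.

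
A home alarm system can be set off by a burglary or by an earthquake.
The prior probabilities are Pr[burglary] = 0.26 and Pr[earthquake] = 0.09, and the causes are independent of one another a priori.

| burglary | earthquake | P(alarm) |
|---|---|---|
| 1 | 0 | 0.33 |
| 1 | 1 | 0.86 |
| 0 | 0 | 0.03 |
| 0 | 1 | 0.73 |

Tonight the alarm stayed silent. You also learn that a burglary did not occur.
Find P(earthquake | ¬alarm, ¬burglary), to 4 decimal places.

P(earthquake | ¬alarm, ¬burglary) ≈ 0.0268

P(¬alarm | ¬burglary) = 0.97*0.91 + 0.27*0.09 = 0.882700 + 0.024300 = 0.907000
Of this, 0.024300 comes from 0.27*0.09 (the earthquake=true cases).
So P(earthquake | ¬alarm, ¬burglary) = 0.024300/0.907000 ≈ 0.0268.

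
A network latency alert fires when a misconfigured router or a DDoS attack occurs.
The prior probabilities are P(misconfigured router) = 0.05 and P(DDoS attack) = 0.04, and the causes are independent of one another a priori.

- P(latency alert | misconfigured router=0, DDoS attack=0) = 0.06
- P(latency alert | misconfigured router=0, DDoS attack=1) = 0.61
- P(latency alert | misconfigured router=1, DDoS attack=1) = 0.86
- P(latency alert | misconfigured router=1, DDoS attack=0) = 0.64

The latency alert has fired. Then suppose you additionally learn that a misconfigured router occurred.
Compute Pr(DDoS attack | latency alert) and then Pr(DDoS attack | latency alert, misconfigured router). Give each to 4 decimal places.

Pr(DDoS attack | latency alert) ≈ 0.2257; Pr(DDoS attack | latency alert, misconfigured router) ≈ 0.0530

Sum P(latency alert|·) weighted by the priors over the 4 (misconfigured router, DDoS attack) configurations:
  P(latency alert) = 0.06·0.95·0.96 + 0.61·0.95·0.04 + 0.64·0.05·0.96 + 0.86·0.05·0.04
        = 0.054720 + 0.023180 + 0.030720 + 0.001720 = 0.110340
The terms with DDoS attack present sum to 0.024900, so
  P(DDoS attack | latency alert) = 0.024900 / 0.110340 ≈ 0.2257

Now condition on the additional information:
Sum P(latency alert|·) weighted by the priors over both values of DDoS attack:
  P(latency alert | misconfigured router) = 0.64×0.96 + 0.86×0.04
        = 0.614400 + 0.034400 = 0.648800
Keeping only the DDoS attack-present terms gives 0.034400, so
  P(DDoS attack | latency alert, misconfigured router) = 0.034400 / 0.648800 ≈ 0.0530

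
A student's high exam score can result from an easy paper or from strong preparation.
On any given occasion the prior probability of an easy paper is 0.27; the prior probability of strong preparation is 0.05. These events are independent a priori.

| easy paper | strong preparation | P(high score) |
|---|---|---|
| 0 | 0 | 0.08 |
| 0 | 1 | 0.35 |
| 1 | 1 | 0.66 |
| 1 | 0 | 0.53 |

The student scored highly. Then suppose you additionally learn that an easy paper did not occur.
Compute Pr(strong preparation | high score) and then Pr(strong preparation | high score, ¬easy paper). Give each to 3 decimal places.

Pr(strong preparation | high score) ≈ 0.102; Pr(strong preparation | high score, ¬easy paper) ≈ 0.187

P(high score) = 0.08×0.73×0.95 + 0.35×0.73×0.05 + 0.53×0.27×0.95 + 0.66×0.27×0.05 = 0.055480 + 0.012775 + 0.135945 + 0.008910 = 0.213110
Restricting to configurations with strong preparation present: 0.012775 + 0.008910 = 0.021685.
So P(strong preparation | high score) = 0.021685/0.213110 ≈ 0.102.

Now also conditioning on easy paper≠true:
P(high score | ¬easy paper) = 0.08×0.95 + 0.35×0.05 = 0.076000 + 0.017500 = 0.093500
Of this, 0.017500 comes from 0.35×0.05 (the strong preparation=true cases).
Hence the posterior is 0.017500/0.093500 ≈ 0.187.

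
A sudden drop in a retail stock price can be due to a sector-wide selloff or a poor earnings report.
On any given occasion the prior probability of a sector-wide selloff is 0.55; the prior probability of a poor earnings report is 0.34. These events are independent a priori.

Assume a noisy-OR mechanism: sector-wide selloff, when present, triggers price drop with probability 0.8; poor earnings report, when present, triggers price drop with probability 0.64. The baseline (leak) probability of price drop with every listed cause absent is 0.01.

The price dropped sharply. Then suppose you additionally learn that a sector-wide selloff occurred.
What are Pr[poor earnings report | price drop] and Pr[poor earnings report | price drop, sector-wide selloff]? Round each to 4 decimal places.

Pr[poor earnings report | price drop] ≈ 0.4806; Pr[poor earnings report | price drop, sector-wide selloff] ≈ 0.3736

Under noisy-OR, P(price drop | causes) = 1 − (1−0.01)·∏(1−qᵢ) over the active causes.
Weight on poor earnings report=true, given the evidence: 0.098471 + 0.173671 = 0.272142
Normalizer over all consistent configurations: 0.01×0.45×0.66 + 0.6436×0.45×0.34 + 0.802×0.55×0.66 + 0.92872×0.55×0.34 = 0.566238
Posterior = 0.272142 / 0.566238 ≈ 0.4806

Now also conditioning on sector-wide selloff=true:
Enumerate both values of poor earnings report and weight by the priors:
  P(price drop | sector-wide selloff) = 0.802·0.66 + 0.92872·0.34
        = 0.529320 + 0.315765 = 0.845085
Configurations with poor earnings report contribute 0.315765, so
  P(poor earnings report | price drop, sector-wide selloff) = 0.315765 / 0.845085 ≈ 0.3736
— sector-wide selloff explains away the evidence for poor earnings report.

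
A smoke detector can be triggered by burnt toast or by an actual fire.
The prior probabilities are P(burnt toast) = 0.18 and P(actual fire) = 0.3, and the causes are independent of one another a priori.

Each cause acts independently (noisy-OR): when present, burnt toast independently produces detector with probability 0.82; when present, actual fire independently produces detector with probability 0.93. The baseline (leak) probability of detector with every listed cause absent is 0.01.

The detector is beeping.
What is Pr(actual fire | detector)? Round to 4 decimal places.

Pr(actual fire | detector) ≈ 0.7209

Under noisy-OR, P(detector | causes) = 1 − (1−0.01)·∏(1−qᵢ) over the active causes.
Enumerate the 4 (burnt toast, actual fire) configurations and weight by the priors:
  P(detector) = 0.01·0.82·0.7 + 0.9307·0.82·0.3 + 0.8218·0.18·0.7 + 0.987526·0.18·0.3
        = 0.005740 + 0.228952 + 0.103547 + 0.053326 = 0.391565
Configurations with actual fire contribute 0.282278, so
  P(actual fire | detector) = 0.282278 / 0.391565 ≈ 0.7209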